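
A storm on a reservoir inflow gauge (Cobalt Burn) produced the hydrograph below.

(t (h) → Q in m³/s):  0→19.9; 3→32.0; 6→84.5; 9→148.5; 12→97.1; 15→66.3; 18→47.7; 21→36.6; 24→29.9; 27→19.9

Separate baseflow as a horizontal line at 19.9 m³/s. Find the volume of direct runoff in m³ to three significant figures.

Direct-runoff ordinates (Q − Q_b): 0.0, 12.1, 64.6, 128.6, 77.2, 46.4, 27.8, 16.7, 10.0, 0.0 m³/s.
ΣQ_DR = 383.4 m³/s.
With Δt = 3 h = 10800 s, V = ΣQ_DR · Δt = 383.4 × 10800 = 4.14 × 10^6 m³.

V ≈ 4.14 × 10^6 m³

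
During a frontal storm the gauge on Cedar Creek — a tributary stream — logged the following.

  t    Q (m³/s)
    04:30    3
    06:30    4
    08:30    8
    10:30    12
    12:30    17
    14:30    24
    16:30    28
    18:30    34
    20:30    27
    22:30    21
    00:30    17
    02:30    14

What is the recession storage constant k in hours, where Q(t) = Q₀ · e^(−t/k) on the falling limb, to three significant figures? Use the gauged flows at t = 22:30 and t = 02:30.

On the falling limb, Q drops from 21 to 14 m³/s between t = 22:30 and t = 02:30 (Δt = 4 h).
k = −Δt / ln(Q₂/Q₁) = −4 / ln(14/21) = 9.87 h.

k ≈ 9.87 h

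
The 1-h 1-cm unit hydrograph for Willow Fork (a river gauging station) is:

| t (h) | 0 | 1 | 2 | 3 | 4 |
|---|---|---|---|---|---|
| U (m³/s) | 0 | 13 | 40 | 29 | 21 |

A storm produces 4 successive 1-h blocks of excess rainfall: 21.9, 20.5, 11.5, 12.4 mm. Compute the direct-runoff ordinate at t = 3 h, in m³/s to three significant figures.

Q ≈ 160 m³/s

By discrete convolution, Q_j = Σ (P_i / 10 mm) · U_{j−i}.
At t = 3 h (j=3): Q = (21.9/10)·29 + (20.5/10)·40 + (11.5/10)·13 + (12.4/10)·0 = 160 m³/s.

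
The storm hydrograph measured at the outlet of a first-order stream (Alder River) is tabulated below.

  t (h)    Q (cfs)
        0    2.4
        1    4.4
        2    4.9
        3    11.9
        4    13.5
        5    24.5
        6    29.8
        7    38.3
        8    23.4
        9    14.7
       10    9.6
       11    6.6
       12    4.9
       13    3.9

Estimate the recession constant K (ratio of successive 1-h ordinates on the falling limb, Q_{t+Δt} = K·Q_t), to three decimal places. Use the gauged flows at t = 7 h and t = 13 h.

Using the recession-limb readings at t = 7 h and t = 13 h: Q falls from 38.3 to 3.9 cfs over 6 intervals.
K = (Q₂/Q₁)^(1/6) = (3.9/38.3)^(1/6) = 0.683.

K ≈ 0.683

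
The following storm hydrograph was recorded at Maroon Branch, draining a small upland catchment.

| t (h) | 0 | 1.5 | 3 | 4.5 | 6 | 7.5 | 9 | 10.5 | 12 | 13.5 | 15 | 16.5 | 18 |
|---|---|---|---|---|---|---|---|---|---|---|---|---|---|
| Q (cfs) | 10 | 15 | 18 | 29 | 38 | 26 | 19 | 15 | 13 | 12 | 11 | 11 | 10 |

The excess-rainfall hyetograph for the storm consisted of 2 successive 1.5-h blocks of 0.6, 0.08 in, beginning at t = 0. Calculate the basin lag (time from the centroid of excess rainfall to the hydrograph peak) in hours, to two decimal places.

t_L ≈ 5.07 h

Centroid of excess rainfall: t_c = Σ P_i·t̄_i / ΣP_i = 0.9265 h (block centres at 0.75, 2.25 h).
Hydrograph peak occurs at t = 6 h, so basin lag t_L = 6 − 0.9265 = 5.07 h.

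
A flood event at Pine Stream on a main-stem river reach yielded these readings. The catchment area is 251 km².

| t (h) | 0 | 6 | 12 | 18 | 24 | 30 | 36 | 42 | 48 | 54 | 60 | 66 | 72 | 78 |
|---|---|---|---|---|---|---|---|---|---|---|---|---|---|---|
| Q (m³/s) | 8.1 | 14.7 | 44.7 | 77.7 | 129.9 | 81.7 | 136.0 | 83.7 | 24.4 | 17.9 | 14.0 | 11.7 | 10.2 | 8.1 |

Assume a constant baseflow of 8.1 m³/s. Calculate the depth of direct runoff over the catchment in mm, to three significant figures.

d ≈ 47.3 mm

Direct runoff: 0.0, 6.6, 36.6, 69.6, 121.8, 73.6, 127.9, 75.6, 16.3, 9.8, 5.9, 3.6, 2.1, 0.0 m³/s; ΣQ_DR = 549.4 m³/s.
V = ΣQ_DR · Δt = 549.4 × 21600 s = 1.187 × 10^7 m³.
Over A = 251 km², depth = V / A = 47.3 mm.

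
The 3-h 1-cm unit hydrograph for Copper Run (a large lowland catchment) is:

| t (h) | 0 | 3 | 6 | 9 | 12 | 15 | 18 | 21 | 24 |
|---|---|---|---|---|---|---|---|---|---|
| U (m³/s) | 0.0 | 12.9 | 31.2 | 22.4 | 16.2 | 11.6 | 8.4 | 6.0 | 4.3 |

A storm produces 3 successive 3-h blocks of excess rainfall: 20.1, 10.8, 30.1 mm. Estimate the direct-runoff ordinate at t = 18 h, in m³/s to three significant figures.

By discrete convolution, Q_j = Σ (P_i / 10 mm) · U_{j−i}.
At t = 18 h (j=6): Q = (20.1/10)·8.4 + (10.8/10)·11.6 + (30.1/10)·16.2 = 78.2 m³/s.

Q ≈ 78.2 m³/s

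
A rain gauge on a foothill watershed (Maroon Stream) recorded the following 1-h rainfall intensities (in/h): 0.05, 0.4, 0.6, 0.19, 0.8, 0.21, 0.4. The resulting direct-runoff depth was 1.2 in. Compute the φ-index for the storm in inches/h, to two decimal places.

φ ≈ 0.25 in/h

Only the 4 blocks with intensity above φ contribute runoff: 0.4, 0.6, 0.8, 0.4 in/h.
Σ(I−φ)·Δt = d  ⇒  (0.4+0.6+0.8+0.4 − 4φ)·1 = 1.2
φ = (2.200 − 1.2/1) / 4 = 0.25 in/h.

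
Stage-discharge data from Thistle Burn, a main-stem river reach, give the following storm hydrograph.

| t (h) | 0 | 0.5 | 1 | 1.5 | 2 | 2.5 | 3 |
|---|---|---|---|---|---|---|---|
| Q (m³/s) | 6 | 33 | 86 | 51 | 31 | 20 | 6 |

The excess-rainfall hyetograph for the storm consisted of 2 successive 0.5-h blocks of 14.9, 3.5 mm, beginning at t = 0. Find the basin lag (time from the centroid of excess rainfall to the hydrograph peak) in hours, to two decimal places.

t_L ≈ 0.65 h

Centroid of excess rainfall: t_c = Σ P_i·t̄_i / ΣP_i = 0.3451 h (block centres at 0.25, 0.75 h).
Hydrograph peak occurs at t = 1 h, so basin lag t_L = 1 − 0.3451 = 0.65 h.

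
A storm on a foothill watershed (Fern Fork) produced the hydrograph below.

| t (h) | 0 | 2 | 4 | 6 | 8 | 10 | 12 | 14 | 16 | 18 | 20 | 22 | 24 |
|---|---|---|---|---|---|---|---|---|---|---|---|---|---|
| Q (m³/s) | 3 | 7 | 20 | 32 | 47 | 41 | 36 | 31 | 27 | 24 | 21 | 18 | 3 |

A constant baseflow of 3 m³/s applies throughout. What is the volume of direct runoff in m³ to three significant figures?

V ≈ 1.95 × 10^6 m³

Direct-runoff ordinates (Q − Q_b): 0.0, 4.0, 17.0, 29.0, 44.0, 38.0, 33.0, 28.0, 24.0, 21.0, 18.0, 15.0, 0.0 m³/s.
ΣQ_DR = 271.0 m³/s.
With Δt = 2 h = 7200 s, V = ΣQ_DR · Δt = 271.0 × 7200 = 1.95 × 10^6 m³.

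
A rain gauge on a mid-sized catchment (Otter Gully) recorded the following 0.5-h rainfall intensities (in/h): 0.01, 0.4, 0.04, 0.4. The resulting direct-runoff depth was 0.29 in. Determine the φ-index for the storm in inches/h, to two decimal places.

φ ≈ 0.11 in/h

Only the 2 blocks with intensity above φ contribute runoff: 0.4, 0.4 in/h.
Σ(I−φ)·Δt = d  ⇒  (0.4+0.4 − 2φ)·0.5 = 0.29
φ = (0.8000 − 0.29/0.5) / 2 = 0.11 in/h.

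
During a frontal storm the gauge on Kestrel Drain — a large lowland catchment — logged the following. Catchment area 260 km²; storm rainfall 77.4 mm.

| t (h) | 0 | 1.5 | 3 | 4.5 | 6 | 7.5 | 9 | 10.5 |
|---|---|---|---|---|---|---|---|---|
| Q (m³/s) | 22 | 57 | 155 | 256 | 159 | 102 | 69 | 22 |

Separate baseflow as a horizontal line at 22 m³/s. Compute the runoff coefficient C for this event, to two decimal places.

ΣQ_DR = 666.0 m³/s; V = ΣQ_DR·Δt = 3.596 × 10^6 m³.
Runoff depth d = V / A = 13.83 mm.
C = d / P = 13.83 / 77.4 = 0.18.

C ≈ 0.18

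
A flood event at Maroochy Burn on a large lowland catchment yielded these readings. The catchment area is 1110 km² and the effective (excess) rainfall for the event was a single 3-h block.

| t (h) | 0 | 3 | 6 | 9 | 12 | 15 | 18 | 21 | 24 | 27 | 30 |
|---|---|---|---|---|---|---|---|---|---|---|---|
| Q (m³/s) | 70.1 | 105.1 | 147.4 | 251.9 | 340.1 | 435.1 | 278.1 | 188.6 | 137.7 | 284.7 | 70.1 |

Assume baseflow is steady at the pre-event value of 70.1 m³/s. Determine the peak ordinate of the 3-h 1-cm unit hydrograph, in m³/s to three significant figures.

Direct runoff: 0.0, 35.0, 77.3, 181.8, 270.0, 365.0, 208.0, 118.5, 67.6, 214.6, 0.0 m³/s; ΣQ_DR = 1538 m³/s, peak = 365.0 m³/s.
Runoff depth d = ΣQ_DR·Δt / A = 1538 × 10800 / (1110 km²) = 14.96 mm.
The 1-cm UH is the DRH scaled by (10 mm)/d, so U_p = 365.0 × 10/14.96 = 244 m³/s.

U_p ≈ 244 m³/s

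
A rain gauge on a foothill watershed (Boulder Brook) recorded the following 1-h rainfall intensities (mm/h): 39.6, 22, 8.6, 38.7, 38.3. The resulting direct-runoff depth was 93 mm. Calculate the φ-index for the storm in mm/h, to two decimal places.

Only the 4 blocks with intensity above φ contribute runoff: 39.6, 22, 38.7, 38.3 mm/h.
Σ(I−φ)·Δt = d  ⇒  (39.6+22+38.7+38.3 − 4φ)·1 = 93
φ = (138.6 − 93/1) / 4 = 11.40 mm/h.

φ ≈ 11.40 mm/h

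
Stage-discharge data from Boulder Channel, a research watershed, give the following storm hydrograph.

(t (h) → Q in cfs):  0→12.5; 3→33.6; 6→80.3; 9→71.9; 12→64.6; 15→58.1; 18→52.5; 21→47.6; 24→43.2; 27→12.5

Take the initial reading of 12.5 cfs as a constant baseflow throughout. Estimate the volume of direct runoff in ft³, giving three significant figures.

Direct-runoff ordinates (Q − Q_b): 0.0, 21.1, 67.8, 59.4, 52.1, 45.6, 40.0, 35.1, 30.7, 0.0 cfs.
ΣQ_DR = 351.8 cfs.
With Δt = 3 h = 10800 s, V = ΣQ_DR · Δt = 351.8 × 10800 = 3.80 × 10^6 ft³.

V ≈ 3.80 × 10^6 ft³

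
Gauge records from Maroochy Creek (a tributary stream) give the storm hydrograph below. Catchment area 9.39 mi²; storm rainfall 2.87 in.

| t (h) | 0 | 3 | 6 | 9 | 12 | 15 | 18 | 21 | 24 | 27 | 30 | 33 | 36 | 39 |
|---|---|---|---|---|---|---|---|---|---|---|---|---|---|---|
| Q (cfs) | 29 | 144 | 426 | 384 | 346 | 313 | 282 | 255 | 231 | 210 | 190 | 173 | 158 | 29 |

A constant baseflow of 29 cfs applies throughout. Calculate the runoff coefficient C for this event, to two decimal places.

ΣQ_DR = 2764 cfs; V = ΣQ_DR·Δt = 2.985 × 10^7 ft³.
Runoff depth d = V / A = 1.368 in.
C = d / P = 1.368 / 2.87 = 0.48.

C ≈ 0.48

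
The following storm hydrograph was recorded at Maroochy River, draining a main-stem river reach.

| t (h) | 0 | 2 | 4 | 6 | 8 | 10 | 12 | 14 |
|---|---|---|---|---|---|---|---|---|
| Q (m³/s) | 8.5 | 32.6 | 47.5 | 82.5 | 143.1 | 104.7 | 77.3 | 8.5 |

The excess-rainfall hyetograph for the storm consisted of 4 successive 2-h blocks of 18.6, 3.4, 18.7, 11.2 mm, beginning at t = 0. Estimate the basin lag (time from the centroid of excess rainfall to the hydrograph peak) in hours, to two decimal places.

t_L ≈ 4.13 h

Centroid of excess rainfall: t_c = Σ P_i·t̄_i / ΣP_i = 3.8671 h (block centres at 1, 3, 5, 7 h).
Hydrograph peak occurs at t = 8 h, so basin lag t_L = 8 − 3.8671 = 4.13 h.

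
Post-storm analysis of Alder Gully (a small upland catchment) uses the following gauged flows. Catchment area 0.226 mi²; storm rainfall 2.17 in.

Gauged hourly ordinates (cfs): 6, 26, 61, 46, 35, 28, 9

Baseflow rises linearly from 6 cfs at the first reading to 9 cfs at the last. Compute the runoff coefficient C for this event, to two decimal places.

C ≈ 0.50

ΣQ_DR = 158.5 cfs; V = ΣQ_DR·Δt = 5.706 × 10^5 ft³.
Runoff depth d = V / A = 1.087 in.
C = d / P = 1.087 / 2.17 = 0.50.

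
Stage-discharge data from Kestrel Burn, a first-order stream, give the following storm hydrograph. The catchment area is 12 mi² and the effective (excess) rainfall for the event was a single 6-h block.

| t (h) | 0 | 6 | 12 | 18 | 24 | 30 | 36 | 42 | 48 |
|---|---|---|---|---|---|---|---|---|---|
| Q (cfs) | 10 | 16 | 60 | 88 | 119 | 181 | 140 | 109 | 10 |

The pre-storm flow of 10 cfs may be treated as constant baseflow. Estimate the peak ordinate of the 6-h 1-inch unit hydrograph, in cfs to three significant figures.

U_p ≈ 343 cfs

Direct runoff: 0.0, 6.0, 50.0, 78.0, 109.0, 171.0, 130.0, 99.0, 0.0 cfs; ΣQ_DR = 643.0 cfs, peak = 171.0 cfs.
Runoff depth d = ΣQ_DR·Δt / A = 643.0 × 21600 / (12 mi²) = 0.4982 in.
The 1-inch UH is the DRH scaled by (1 in)/d, so U_p = 171.0 × 1/0.4982 = 343 cfs.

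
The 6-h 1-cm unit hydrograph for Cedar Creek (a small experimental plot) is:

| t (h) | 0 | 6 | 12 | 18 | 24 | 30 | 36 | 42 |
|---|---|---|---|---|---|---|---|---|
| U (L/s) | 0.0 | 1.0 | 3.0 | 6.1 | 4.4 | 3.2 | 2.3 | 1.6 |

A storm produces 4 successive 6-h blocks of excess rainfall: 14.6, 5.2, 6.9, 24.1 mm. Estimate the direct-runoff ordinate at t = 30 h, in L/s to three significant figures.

By discrete convolution, Q_j = Σ (P_i / 10 mm) · U_{j−i}.
At t = 30 h (j=5): Q = (14.6/10)·3.2 + (5.2/10)·4.4 + (6.9/10)·6.1 + (24.1/10)·3.0 = 18.4 L/s.

Q ≈ 18.4 L/s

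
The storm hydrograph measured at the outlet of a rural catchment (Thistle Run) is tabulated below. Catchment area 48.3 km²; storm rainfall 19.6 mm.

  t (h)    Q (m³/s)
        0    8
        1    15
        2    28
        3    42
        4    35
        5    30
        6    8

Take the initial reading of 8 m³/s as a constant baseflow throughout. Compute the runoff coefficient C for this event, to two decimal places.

ΣQ_DR = 110.0 m³/s; V = ΣQ_DR·Δt = 3.960 × 10^5 m³.
Runoff depth d = V / A = 8.199 mm.
C = d / P = 8.199 / 19.6 = 0.42.

C ≈ 0.42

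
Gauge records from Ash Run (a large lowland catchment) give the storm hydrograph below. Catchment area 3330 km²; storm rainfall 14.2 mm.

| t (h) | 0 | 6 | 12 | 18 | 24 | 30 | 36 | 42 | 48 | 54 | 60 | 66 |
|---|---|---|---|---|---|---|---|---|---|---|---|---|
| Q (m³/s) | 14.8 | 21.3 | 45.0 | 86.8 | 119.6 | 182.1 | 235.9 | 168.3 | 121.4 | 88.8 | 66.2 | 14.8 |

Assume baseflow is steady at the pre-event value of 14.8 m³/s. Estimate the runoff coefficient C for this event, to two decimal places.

ΣQ_DR = 987.4 m³/s; V = ΣQ_DR·Δt = 2.133 × 10^7 m³.
Runoff depth d = V / A = 6.405 mm.
C = d / P = 6.405 / 14.2 = 0.45.

C ≈ 0.45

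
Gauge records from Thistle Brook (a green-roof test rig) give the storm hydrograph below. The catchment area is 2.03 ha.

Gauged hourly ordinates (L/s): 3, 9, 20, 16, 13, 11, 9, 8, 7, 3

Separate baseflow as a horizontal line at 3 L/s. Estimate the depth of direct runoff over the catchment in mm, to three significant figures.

d ≈ 12.2 mm

Direct runoff: 0.0, 6.0, 17.0, 13.0, 10.0, 8.0, 6.0, 5.0, 4.0, 0.0 L/s; ΣQ_DR = 69.00 L/s.
V = ΣQ_DR · Δt = 69.00 × 3600 s = 2.484 × 10^5 L.
Over A = 2.03 ha, depth = V / A = 12.2 mm.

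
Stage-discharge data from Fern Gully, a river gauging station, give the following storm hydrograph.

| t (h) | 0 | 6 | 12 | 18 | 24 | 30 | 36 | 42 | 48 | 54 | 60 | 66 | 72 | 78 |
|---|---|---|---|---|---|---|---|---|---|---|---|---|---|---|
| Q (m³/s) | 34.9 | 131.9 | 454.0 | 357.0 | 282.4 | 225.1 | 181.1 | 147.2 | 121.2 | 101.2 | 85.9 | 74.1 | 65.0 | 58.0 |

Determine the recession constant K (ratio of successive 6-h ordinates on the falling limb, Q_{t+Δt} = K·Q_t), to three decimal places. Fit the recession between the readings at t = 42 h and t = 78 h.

Using the recession-limb readings at t = 42 h and t = 78 h: Q falls from 147.2 to 58.0 m³/s over 6 intervals.
K = (Q₂/Q₁)^(1/6) = (58.0/147.2)^(1/6) = 0.856.

K ≈ 0.856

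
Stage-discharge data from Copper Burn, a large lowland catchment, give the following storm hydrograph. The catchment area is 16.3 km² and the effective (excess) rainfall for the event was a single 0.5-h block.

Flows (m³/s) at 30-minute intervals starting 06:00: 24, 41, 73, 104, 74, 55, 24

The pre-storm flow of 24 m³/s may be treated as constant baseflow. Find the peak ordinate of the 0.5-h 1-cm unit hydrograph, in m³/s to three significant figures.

U_p ≈ 31.9 m³/s

Direct runoff: 0.0, 17.0, 49.0, 80.0, 50.0, 31.0, 0.0 m³/s; ΣQ_DR = 227.0 m³/s, peak = 80.0 m³/s.
Runoff depth d = ΣQ_DR·Δt / A = 227.0 × 1800 / (16.3 km²) = 25.07 mm.
The 1-cm UH is the DRH scaled by (10 mm)/d, so U_p = 80.0 × 10/25.07 = 31.9 m³/s.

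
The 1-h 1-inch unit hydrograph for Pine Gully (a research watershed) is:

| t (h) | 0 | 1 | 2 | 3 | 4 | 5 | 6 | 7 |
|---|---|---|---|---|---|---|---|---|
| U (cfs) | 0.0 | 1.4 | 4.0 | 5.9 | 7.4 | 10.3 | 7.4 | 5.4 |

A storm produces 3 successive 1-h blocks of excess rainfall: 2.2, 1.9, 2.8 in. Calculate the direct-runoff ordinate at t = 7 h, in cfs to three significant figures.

Q ≈ 54.8 cfs

By discrete convolution, Q_j = Σ (P_i / 1 in) · U_{j−i}.
At t = 7 h (j=7): Q = (2.2/1)·5.4 + (1.9/1)·7.4 + (2.8/1)·10.3 = 54.8 cfs.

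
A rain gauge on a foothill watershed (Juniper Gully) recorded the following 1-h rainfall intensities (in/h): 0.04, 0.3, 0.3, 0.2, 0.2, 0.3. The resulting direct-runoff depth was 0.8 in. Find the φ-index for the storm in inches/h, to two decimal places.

φ ≈ 0.10 in/h

Only the 5 blocks with intensity above φ contribute runoff: 0.3, 0.3, 0.2, 0.2, 0.3 in/h.
Σ(I−φ)·Δt = d  ⇒  (0.3+0.3+0.2+0.2+0.3 − 5φ)·1 = 0.8
φ = (1.300 − 0.8/1) / 5 = 0.10 in/h.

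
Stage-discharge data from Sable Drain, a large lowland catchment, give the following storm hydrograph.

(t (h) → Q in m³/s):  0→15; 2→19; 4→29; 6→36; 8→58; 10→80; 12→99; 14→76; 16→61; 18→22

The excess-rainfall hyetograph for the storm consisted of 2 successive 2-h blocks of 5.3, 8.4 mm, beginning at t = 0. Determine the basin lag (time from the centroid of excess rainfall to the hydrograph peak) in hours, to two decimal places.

t_L ≈ 9.77 h

Centroid of excess rainfall: t_c = Σ P_i·t̄_i / ΣP_i = 2.2263 h (block centres at 1, 3 h).
Hydrograph peak occurs at t = 12 h, so basin lag t_L = 12 − 2.2263 = 9.77 h.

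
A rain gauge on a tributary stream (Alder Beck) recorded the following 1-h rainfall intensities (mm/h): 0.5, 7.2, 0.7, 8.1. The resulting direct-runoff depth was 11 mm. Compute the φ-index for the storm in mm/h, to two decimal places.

Only the 2 blocks with intensity above φ contribute runoff: 7.2, 8.1 mm/h.
Σ(I−φ)·Δt = d  ⇒  (7.2+8.1 − 2φ)·1 = 11
φ = (15.30 − 11/1) / 2 = 2.15 mm/h.

φ ≈ 2.15 mm/h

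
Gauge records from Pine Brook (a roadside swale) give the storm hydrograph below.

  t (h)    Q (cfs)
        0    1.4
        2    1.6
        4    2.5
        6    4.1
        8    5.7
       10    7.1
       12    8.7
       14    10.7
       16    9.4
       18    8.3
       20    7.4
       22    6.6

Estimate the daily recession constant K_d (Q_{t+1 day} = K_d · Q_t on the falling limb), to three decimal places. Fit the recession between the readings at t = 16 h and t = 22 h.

Between t = 16 h and t = 22 h the flow falls from 9.4 to 6.6 cfs over 3×2 h = 6 h.
Per-interval ratio K = (6.6/9.4)^(1/3) = 0.8888; K_d = K^(24/2) = 0.243.

K_d ≈ 0.243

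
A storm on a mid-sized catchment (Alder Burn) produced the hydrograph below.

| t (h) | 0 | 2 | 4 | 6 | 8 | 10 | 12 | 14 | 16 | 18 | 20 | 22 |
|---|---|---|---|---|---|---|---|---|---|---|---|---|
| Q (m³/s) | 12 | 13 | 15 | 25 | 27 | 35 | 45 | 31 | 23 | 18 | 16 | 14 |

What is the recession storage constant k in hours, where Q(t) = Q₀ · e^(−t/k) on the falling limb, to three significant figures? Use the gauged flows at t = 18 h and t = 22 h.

k ≈ 15.9 h

On the falling limb, Q drops from 18 to 14 m³/s between t = 18 h and t = 22 h (Δt = 4 h).
k = −Δt / ln(Q₂/Q₁) = −4 / ln(14/18) = 15.9 h.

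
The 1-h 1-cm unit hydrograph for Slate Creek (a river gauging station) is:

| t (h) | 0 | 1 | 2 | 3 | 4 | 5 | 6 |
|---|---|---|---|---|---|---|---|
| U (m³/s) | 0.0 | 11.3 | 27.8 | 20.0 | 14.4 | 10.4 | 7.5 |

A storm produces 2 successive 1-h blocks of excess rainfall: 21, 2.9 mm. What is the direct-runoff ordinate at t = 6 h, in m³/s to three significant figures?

Q ≈ 18.8 m³/s

By discrete convolution, Q_j = Σ (P_i / 10 mm) · U_{j−i}.
At t = 6 h (j=6): Q = (21/10)·7.5 + (2.9/10)·10.4 = 18.8 m³/s.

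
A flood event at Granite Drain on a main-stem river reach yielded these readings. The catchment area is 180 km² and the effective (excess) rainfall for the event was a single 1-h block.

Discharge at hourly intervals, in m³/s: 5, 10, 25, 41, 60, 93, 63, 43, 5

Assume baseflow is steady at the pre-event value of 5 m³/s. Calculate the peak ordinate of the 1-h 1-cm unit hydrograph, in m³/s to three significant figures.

Direct runoff: 0.0, 5.0, 20.0, 36.0, 55.0, 88.0, 58.0, 38.0, 0.0 m³/s; ΣQ_DR = 300.0 m³/s, peak = 88.0 m³/s.
Runoff depth d = ΣQ_DR·Δt / A = 300.0 × 3600 / (180 km²) = 6.000 mm.
The 1-cm UH is the DRH scaled by (10 mm)/d, so U_p = 88.0 × 10/6.000 = 147 m³/s.

U_p ≈ 147 m³/s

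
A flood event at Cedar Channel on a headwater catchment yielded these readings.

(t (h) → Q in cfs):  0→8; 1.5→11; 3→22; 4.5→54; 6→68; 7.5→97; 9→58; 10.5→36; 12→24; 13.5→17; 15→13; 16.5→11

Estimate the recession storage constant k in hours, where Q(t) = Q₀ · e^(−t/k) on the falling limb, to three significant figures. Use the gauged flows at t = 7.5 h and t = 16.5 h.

On the falling limb, Q drops from 97 to 11 cfs between t = 7.5 h and t = 16.5 h (Δt = 9 h).
k = −Δt / ln(Q₂/Q₁) = −9 / ln(11/97) = 4.13 h.

k ≈ 4.13 h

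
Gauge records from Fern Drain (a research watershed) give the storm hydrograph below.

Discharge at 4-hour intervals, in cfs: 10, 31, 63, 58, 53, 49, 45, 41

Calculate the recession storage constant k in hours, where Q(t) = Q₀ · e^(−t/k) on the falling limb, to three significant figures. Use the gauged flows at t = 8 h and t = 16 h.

On the falling limb, Q drops from 63 to 53 cfs between t = 8 h and t = 16 h (Δt = 8 h).
k = −Δt / ln(Q₂/Q₁) = −8 / ln(53/63) = 46.3 h.

k ≈ 46.3 h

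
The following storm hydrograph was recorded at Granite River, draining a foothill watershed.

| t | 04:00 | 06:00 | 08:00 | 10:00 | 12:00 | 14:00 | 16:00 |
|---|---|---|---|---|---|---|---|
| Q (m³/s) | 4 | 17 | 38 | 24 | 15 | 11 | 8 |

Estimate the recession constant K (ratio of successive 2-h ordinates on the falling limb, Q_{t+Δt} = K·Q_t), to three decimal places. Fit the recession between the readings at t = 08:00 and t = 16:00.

K ≈ 0.677

Using the recession-limb readings at t = 08:00 and t = 16:00: Q falls from 38 to 8 m³/s over 4 intervals.
K = (Q₂/Q₁)^(1/4) = (8/38)^(1/4) = 0.677.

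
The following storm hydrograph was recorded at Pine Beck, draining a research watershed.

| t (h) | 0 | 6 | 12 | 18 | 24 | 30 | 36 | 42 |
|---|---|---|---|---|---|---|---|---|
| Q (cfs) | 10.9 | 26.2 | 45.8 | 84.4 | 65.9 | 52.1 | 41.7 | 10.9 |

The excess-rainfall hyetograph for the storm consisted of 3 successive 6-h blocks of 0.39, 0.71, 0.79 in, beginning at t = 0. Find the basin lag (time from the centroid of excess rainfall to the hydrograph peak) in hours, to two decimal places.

Centroid of excess rainfall: t_c = Σ P_i·t̄_i / ΣP_i = 10.2698 h (block centres at 3, 9, 15 h).
Hydrograph peak occurs at t = 18 h, so basin lag t_L = 18 − 10.2698 = 7.73 h.

t_L ≈ 7.73 h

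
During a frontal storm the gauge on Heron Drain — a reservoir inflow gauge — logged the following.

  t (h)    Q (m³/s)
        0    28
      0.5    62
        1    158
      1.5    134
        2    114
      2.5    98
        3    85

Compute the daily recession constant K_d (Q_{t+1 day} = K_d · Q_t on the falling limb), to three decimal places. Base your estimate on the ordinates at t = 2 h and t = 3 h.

Between t = 2 h and t = 3 h the flow falls from 114 to 85 m³/s over 2×0.5 h = 1 h.
Per-interval ratio K = (85/114)^(1/2) = 0.8635; K_d = K^(24/0.5) = 0.001.

K_d ≈ 0.001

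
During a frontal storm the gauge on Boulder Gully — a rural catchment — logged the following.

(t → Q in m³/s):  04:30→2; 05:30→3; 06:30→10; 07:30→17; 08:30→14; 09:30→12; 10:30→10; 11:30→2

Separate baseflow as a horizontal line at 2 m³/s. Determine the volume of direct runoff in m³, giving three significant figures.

V ≈ 1.94 × 10^5 m³

Direct-runoff ordinates (Q − Q_b): 0.0, 1.0, 8.0, 15.0, 12.0, 10.0, 8.0, 0.0 m³/s.
ΣQ_DR = 54.00 m³/s.
With Δt = 1 h = 3600 s, V = ΣQ_DR · Δt = 54.00 × 3600 = 1.94 × 10^5 m³.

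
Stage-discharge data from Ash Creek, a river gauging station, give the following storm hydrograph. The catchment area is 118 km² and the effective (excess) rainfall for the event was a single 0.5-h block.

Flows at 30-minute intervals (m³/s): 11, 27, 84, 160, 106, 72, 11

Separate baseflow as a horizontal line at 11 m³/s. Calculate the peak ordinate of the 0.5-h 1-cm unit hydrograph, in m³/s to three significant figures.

U_p ≈ 248 m³/s

Direct runoff: 0.0, 16.0, 73.0, 149.0, 95.0, 61.0, 0.0 m³/s; ΣQ_DR = 394.0 m³/s, peak = 149.0 m³/s.
Runoff depth d = ΣQ_DR·Δt / A = 394.0 × 1800 / (118 km²) = 6.010 mm.
The 1-cm UH is the DRH scaled by (10 mm)/d, so U_p = 149.0 × 10/6.010 = 248 m³/s.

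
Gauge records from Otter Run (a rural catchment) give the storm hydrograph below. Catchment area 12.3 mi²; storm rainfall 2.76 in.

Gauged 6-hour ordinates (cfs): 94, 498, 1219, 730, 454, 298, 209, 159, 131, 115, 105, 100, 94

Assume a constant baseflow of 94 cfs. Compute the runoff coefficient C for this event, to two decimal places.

ΣQ_DR = 2984 cfs; V = ΣQ_DR·Δt = 6.445 × 10^7 ft³.
Runoff depth d = V / A = 2.256 in.
C = d / P = 2.256 / 2.76 = 0.82.

C ≈ 0.82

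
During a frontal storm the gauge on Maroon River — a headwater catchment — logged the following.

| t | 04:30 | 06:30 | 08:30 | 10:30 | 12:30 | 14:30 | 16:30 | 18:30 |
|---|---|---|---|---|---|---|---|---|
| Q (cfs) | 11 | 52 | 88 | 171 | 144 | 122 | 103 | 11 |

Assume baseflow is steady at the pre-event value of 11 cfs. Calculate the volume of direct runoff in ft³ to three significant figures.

Direct-runoff ordinates (Q − Q_b): 0.0, 41.0, 77.0, 160.0, 133.0, 111.0, 92.0, 0.0 cfs.
ΣQ_DR = 614.0 cfs.
With Δt = 2 h = 7200 s, V = ΣQ_DR · Δt = 614.0 × 7200 = 4.42 × 10^6 ft³.

V ≈ 4.42 × 10^6 ft³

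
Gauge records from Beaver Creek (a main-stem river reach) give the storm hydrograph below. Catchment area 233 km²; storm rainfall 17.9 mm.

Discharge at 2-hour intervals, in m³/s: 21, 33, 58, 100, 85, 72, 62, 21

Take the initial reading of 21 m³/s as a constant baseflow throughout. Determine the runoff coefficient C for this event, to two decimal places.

C ≈ 0.49

ΣQ_DR = 284.0 m³/s; V = ΣQ_DR·Δt = 2.045 × 10^6 m³.
Runoff depth d = V / A = 8.776 mm.
C = d / P = 8.776 / 17.9 = 0.49.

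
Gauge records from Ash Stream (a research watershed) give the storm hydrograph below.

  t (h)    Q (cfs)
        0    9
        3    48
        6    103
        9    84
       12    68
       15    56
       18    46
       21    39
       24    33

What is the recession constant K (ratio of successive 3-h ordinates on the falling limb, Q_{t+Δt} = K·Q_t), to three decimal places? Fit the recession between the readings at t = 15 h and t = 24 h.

Using the recession-limb readings at t = 15 h and t = 24 h: Q falls from 56 to 33 cfs over 3 intervals.
K = (Q₂/Q₁)^(1/3) = (33/56)^(1/3) = 0.838.

K ≈ 0.838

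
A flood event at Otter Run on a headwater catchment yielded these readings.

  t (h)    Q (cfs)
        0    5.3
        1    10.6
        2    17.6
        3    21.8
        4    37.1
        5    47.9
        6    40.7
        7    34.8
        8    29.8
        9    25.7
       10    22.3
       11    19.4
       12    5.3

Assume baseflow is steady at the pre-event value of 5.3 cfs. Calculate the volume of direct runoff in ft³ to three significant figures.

Direct-runoff ordinates (Q − Q_b): 0.0, 5.3, 12.3, 16.5, 31.8, 42.6, 35.4, 29.5, 24.5, 20.4, 17.0, 14.1, 0.0 cfs.
ΣQ_DR = 249.4 cfs.
With Δt = 1 h = 3600 s, V = ΣQ_DR · Δt = 249.4 × 3600 = 8.98 × 10^5 ft³.

V ≈ 8.98 × 10^5 ft³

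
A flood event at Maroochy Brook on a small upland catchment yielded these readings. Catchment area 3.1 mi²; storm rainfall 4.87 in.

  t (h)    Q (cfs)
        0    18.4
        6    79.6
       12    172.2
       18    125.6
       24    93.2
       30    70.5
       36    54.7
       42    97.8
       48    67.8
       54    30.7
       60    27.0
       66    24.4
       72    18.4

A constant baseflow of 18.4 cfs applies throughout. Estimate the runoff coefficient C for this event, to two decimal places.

ΣQ_DR = 641.1 cfs; V = ΣQ_DR·Δt = 1.385 × 10^7 ft³.
Runoff depth d = V / A = 1.923 in.
C = d / P = 1.923 / 4.87 = 0.39.

C ≈ 0.39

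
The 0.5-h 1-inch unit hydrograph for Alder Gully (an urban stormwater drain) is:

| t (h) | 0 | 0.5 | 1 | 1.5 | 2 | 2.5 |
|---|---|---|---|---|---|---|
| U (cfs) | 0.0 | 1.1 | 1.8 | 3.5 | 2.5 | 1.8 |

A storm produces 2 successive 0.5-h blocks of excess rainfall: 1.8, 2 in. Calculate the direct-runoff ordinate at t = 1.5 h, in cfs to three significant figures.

Q ≈ 9.90 cfs

By discrete convolution, Q_j = Σ (P_i / 1 in) · U_{j−i}.
At t = 1.5 h (j=3): Q = (1.8/1)·3.5 + (2/1)·1.8 = 9.90 cfs.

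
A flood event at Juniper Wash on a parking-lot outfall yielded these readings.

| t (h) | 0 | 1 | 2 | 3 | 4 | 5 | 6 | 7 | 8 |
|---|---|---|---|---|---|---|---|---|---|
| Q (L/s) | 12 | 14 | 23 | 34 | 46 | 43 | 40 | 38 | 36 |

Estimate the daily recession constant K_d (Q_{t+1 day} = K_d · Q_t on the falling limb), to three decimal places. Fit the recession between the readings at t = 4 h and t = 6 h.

K_d ≈ 0.187

Between t = 4 h and t = 6 h the flow falls from 46 to 40 L/s over 2×1 h = 2 h.
Per-interval ratio K = (40/46)^(1/2) = 0.9325; K_d = K^(24/1) = 0.187.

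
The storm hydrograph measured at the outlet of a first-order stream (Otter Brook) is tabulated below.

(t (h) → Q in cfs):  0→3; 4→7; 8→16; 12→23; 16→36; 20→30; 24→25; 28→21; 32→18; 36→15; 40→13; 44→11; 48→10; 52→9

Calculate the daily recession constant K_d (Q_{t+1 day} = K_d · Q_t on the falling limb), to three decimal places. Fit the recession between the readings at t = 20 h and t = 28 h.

Between t = 20 h and t = 28 h the flow falls from 30 to 21 cfs over 2×4 h = 8 h.
Per-interval ratio K = (21/30)^(1/2) = 0.8367; K_d = K^(24/4) = 0.343.

K_d ≈ 0.343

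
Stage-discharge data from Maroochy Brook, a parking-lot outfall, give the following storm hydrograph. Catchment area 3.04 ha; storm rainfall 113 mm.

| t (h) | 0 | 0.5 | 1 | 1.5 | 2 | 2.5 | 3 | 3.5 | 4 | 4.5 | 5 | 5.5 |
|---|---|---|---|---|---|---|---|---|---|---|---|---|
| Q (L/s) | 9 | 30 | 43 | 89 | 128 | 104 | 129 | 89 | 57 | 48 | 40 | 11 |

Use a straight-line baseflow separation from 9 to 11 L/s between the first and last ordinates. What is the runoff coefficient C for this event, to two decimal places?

ΣQ_DR = 657.0 L/s; V = ΣQ_DR·Δt = 1.183 × 10^6 L.
Runoff depth d = V / A = 38.90 mm.
C = d / P = 38.90 / 113 = 0.34.

C ≈ 0.34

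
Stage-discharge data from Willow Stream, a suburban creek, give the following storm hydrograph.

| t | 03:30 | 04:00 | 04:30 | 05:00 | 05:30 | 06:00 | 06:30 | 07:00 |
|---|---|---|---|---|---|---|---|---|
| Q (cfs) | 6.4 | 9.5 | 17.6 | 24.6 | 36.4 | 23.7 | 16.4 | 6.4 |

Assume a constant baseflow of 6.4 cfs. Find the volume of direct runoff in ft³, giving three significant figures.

V ≈ 1.62 × 10^5 ft³

Direct-runoff ordinates (Q − Q_b): 0.0, 3.1, 11.2, 18.2, 30.0, 17.3, 10.0, 0.0 cfs.
ΣQ_DR = 89.80 cfs.
With Δt = 0.5 h = 1800 s, V = ΣQ_DR · Δt = 89.80 × 1800 = 1.62 × 10^5 ft³.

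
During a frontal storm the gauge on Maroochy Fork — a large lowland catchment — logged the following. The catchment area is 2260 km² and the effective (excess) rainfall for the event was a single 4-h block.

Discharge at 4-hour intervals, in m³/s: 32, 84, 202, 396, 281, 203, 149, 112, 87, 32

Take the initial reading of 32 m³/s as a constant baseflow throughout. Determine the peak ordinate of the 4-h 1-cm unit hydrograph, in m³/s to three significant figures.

Direct runoff: 0.0, 52.0, 170.0, 364.0, 249.0, 171.0, 117.0, 80.0, 55.0, 0.0 m³/s; ΣQ_DR = 1258 m³/s, peak = 364.0 m³/s.
Runoff depth d = ΣQ_DR·Δt / A = 1258 × 14400 / (2260 km²) = 8.016 mm.
The 1-cm UH is the DRH scaled by (10 mm)/d, so U_p = 364.0 × 10/8.016 = 454 m³/s.

U_p ≈ 454 m³/s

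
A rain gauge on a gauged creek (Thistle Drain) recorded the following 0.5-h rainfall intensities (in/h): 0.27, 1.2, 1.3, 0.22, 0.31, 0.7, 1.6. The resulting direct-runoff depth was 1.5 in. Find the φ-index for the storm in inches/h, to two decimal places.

Only the 4 blocks with intensity above φ contribute runoff: 1.2, 1.3, 0.7, 1.6 in/h.
Σ(I−φ)·Δt = d  ⇒  (1.2+1.3+0.7+1.6 − 4φ)·0.5 = 1.5
φ = (4.800 − 1.5/0.5) / 4 = 0.45 in/h.

φ ≈ 0.45 in/h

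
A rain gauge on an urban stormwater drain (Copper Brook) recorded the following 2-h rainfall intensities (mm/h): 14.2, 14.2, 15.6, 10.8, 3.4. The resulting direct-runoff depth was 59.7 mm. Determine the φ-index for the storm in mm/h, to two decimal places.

Only the 4 blocks with intensity above φ contribute runoff: 14.2, 14.2, 15.6, 10.8 mm/h.
Σ(I−φ)·Δt = d  ⇒  (14.2+14.2+15.6+10.8 − 4φ)·2 = 59.7
φ = (54.80 − 59.7/2) / 4 = 6.24 mm/h.

φ ≈ 6.24 mm/h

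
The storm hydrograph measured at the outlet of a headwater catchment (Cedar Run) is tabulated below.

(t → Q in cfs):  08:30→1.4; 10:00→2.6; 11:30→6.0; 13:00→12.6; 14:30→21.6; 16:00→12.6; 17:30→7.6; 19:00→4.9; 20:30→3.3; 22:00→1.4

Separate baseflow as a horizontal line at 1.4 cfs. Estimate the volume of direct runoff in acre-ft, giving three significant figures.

Direct-runoff ordinates (Q − Q_b): 0.0, 1.2, 4.6, 11.2, 20.2, 11.2, 6.2, 3.5, 1.9, 0.0 cfs.
ΣQ_DR = 60.00 cfs.
With Δt = 1.5 h = 5400 s, V = ΣQ_DR · Δt = 60.00 × 5400 = 3.24 × 10^5 ft³ = 7.44 acre-ft.

V ≈ 7.44 acre-ft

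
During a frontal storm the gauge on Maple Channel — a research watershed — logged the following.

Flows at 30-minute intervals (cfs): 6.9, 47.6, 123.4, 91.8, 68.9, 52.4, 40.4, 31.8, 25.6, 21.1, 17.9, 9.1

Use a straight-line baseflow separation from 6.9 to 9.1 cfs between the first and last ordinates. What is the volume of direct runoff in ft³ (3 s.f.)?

Direct-runoff ordinates (Q − Q_b): 0.00, 40.50, 116.10, 84.30, 61.20, 44.50, 32.30, 23.50, 17.10, 12.40, 9.00, 0.00 cfs.
ΣQ_DR = 440.9 cfs.
With Δt = 0.5 h = 1800 s, V = ΣQ_DR · Δt = 440.9 × 1800 = 7.94 × 10^5 ft³.

V ≈ 7.94 × 10^5 ft³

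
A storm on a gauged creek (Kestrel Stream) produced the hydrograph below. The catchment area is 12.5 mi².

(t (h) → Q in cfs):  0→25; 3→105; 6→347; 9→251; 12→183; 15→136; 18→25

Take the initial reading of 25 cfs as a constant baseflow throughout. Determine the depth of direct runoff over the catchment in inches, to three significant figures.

d ≈ 0.334 in

Direct runoff: 0.0, 80.0, 322.0, 226.0, 158.0, 111.0, 0.0 cfs; ΣQ_DR = 897.0 cfs.
V = ΣQ_DR · Δt = 897.0 × 10800 s = 9.688 × 10^6 ft³.
Over A = 12.5 mi², depth = V / A = 0.334 in.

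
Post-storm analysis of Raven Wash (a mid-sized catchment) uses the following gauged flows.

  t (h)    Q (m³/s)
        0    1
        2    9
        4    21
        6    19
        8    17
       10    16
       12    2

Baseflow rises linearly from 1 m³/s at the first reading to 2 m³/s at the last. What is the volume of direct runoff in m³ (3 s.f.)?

V ≈ 5.36 × 10^5 m³

Direct-runoff ordinates (Q − Q_b): 0.00, 7.83, 19.67, 17.50, 15.33, 14.17, 0.00 m³/s.
ΣQ_DR = 74.50 m³/s.
With Δt = 2 h = 7200 s, V = ΣQ_DR · Δt = 74.50 × 7200 = 5.36 × 10^5 m³.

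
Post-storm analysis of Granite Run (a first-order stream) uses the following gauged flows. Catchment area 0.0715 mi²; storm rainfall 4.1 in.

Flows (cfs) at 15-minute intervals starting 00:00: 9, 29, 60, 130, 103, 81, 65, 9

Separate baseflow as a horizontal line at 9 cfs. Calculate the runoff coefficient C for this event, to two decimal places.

ΣQ_DR = 414.0 cfs; V = ΣQ_DR·Δt = 3.726 × 10^5 ft³.
Runoff depth d = V / A = 2.243 in.
C = d / P = 2.243 / 4.1 = 0.55.

C ≈ 0.55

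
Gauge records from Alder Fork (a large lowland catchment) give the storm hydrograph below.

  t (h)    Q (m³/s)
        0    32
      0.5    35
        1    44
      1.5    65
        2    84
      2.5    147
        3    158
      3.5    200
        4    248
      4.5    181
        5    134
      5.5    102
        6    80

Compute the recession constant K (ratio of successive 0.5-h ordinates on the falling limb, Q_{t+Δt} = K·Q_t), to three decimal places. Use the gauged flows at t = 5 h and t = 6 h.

Using the recession-limb readings at t = 5 h and t = 6 h: Q falls from 134 to 80 m³/s over 2 intervals.
K = (Q₂/Q₁)^(1/2) = (80/134)^(1/2) = 0.773.

K ≈ 0.773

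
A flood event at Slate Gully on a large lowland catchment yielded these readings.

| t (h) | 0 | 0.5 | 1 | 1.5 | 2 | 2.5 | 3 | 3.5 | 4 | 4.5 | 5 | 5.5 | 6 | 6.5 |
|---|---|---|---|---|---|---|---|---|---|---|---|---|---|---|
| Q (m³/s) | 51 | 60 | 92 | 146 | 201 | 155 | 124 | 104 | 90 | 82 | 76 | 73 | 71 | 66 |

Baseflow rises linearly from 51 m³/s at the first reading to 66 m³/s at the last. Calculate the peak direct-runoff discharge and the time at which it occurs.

Q_p = 145.38 m³/s at t = 2 h

Subtracting baseflow gives direct-runoff ordinates: 0.00, 7.85, 38.69, 91.54, 145.38, 98.23, 66.08, 44.92, 29.77, 20.62, 13.46, 9.31, 6.15, 0.00 m³/s.
The maximum is 145.38 m³/s, occurring at the reading for t = 2 h.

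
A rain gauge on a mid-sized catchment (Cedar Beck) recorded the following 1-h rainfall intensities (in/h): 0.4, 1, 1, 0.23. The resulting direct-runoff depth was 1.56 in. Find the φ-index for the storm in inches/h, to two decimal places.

Only the 3 blocks with intensity above φ contribute runoff: 0.4, 1, 1 in/h.
Σ(I−φ)·Δt = d  ⇒  (0.4+1+1 − 3φ)·1 = 1.56
φ = (2.400 − 1.56/1) / 3 = 0.28 in/h.

φ ≈ 0.28 in/h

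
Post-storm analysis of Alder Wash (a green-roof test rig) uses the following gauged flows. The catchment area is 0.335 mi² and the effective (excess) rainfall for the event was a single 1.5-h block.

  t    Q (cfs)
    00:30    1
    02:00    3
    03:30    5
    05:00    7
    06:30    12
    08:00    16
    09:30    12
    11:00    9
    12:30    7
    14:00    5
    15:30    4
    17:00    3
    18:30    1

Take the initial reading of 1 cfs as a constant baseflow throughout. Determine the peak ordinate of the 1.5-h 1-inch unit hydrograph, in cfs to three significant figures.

U_p ≈ 30.0 cfs

Direct runoff: 0.0, 2.0, 4.0, 6.0, 11.0, 15.0, 11.0, 8.0, 6.0, 4.0, 3.0, 2.0, 0.0 cfs; ΣQ_DR = 72.00 cfs, peak = 15.0 cfs.
Runoff depth d = ΣQ_DR·Δt / A = 72.00 × 5400 / (0.335 mi²) = 0.4996 in.
The 1-inch UH is the DRH scaled by (1 in)/d, so U_p = 15.0 × 1/0.4996 = 30.0 cfs.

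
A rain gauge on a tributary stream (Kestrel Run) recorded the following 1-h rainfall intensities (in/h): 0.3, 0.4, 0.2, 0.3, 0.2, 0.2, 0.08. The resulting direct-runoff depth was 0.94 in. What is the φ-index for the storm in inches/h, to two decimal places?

φ ≈ 0.11 in/h

Only the 6 blocks with intensity above φ contribute runoff: 0.3, 0.4, 0.2, 0.3, 0.2, 0.2 in/h.
Σ(I−φ)·Δt = d  ⇒  (0.3+0.4+0.2+0.3+0.2+0.2 − 6φ)·1 = 0.94
φ = (1.600 − 0.94/1) / 6 = 0.11 in/h.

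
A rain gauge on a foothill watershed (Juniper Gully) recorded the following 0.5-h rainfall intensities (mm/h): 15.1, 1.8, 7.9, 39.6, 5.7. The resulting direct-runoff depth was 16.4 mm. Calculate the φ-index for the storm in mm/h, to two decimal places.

φ ≈ 10.95 mm/h

Only the 2 blocks with intensity above φ contribute runoff: 15.1, 39.6 mm/h.
Σ(I−φ)·Δt = d  ⇒  (15.1+39.6 − 2φ)·0.5 = 16.4
φ = (54.70 − 16.4/0.5) / 2 = 10.95 mm/h.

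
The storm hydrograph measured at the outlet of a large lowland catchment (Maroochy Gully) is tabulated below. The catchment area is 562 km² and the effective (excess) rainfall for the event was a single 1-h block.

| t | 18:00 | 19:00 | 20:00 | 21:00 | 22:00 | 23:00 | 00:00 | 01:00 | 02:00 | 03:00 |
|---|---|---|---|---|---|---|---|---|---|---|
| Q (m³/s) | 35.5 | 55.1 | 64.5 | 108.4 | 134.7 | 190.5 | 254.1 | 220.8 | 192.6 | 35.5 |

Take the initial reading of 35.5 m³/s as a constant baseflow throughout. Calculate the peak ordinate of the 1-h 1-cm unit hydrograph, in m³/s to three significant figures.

U_p ≈ 364 m³/s

Direct runoff: 0.0, 19.6, 29.0, 72.9, 99.2, 155.0, 218.6, 185.3, 157.1, 0.0 m³/s; ΣQ_DR = 936.7 m³/s, peak = 218.6 m³/s.
Runoff depth d = ΣQ_DR·Δt / A = 936.7 × 3600 / (562 km²) = 6.000 mm.
The 1-cm UH is the DRH scaled by (10 mm)/d, so U_p = 218.6 × 10/6.000 = 364 m³/s.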